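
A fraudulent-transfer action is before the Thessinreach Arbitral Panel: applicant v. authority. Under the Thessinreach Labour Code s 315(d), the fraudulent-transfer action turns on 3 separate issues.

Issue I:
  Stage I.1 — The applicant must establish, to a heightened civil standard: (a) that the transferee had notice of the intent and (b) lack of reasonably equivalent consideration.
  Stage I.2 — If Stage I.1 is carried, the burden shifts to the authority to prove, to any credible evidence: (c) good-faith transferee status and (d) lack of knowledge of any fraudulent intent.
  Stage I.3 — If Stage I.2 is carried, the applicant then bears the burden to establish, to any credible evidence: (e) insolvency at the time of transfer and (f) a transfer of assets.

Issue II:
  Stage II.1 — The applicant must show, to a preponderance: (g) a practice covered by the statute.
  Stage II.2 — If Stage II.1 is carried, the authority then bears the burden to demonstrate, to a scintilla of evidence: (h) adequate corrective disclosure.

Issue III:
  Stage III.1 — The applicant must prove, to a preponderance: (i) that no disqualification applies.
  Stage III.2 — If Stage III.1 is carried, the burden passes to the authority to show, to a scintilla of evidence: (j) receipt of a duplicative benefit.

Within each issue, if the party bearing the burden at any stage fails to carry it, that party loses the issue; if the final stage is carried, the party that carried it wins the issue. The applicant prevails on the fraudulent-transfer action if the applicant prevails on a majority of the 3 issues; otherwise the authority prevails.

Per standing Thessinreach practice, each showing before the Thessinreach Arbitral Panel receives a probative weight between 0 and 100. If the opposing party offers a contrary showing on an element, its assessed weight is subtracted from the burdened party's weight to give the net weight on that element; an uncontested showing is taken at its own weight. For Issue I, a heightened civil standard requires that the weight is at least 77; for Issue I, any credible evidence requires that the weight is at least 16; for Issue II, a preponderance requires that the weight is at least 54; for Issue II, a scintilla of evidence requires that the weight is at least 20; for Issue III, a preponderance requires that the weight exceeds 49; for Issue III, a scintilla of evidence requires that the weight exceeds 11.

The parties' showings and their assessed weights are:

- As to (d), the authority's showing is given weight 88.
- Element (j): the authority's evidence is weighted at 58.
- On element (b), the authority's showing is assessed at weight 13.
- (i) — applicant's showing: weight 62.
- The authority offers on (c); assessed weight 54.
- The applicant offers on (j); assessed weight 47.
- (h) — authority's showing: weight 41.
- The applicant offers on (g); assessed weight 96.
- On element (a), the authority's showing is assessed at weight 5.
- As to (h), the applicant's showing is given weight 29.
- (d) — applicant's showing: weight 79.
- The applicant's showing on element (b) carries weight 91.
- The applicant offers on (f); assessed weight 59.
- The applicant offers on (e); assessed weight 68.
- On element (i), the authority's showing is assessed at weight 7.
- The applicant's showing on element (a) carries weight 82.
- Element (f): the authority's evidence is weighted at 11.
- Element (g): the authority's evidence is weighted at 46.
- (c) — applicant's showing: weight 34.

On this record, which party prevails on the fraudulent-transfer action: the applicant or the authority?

applicant

— Issue I —
Stage I.1 (applicant, a heightened civil standard, weight is at least 77): (a) net 82−5=77 ≥ 77 — meets; (b) net 91−13=78 ≥ 77 — meets.
  The applicant carries Stage I.1; the authority now bears the burden.
Stage I.2 (authority, any credible evidence, weight is at least 16): (c) net 54−34=20 ≥ 16 — meets; (d) net 88−79=9 < 16 — fails.
  The authority does not carry Stage I.2.
So the applicant prevails on this issue.
— Issue II —
Stage II.1 (applicant, a preponderance, weight is at least 54): (g) net 96−46=50 < 54 — fails.
  The applicant does not carry Stage II.1.
The analysis ends at Stage II.1; the authority prevails on this issue.
— Issue III —
At Stage III.1 the applicant must meet a preponderance (weight exceeds 49): on (i) the weight is 62 less the opposing 7 gives net 55, > 49, so (i) meets the standard.
  All elements met. The burden passes to the authority.
At Stage III.2 the authority must meet a scintilla of evidence (weight exceeds 11): on (j) the weight is 58 less the opposing 47 gives net 11, which does not exceed 11, so (j) does not meet the standard.
  The authority does not carry Stage III.2.
So the applicant prevails on this issue.
Per-issue: Issue I → applicant; Issue II → authority; Issue III → applicant. The applicant must prevail on a majority of issues; overall, the applicant prevails.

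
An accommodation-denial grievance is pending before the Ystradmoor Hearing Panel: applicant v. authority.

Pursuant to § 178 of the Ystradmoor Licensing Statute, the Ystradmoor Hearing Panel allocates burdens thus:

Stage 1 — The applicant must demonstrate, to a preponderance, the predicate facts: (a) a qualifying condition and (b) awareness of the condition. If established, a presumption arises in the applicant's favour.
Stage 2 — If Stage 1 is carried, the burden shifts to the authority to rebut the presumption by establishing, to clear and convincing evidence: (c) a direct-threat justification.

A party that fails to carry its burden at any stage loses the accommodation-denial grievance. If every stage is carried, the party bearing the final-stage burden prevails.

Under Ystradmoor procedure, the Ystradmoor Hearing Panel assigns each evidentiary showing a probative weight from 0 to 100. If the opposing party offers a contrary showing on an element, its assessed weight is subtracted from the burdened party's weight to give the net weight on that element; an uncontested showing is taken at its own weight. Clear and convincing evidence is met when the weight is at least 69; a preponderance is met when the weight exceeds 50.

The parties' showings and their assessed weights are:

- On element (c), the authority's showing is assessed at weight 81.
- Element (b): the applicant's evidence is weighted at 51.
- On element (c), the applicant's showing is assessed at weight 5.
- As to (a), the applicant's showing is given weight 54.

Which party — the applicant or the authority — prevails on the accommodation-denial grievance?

authority

At Stage 1 the applicant must meet a preponderance (weight exceeds 50): on (a) the weight is 54, which does exceed 50, so (a) meets the standard; on (b) the weight is 51, > 50, so (b) meets the standard.
  The applicant carries Stage 1; the authority now bears the burden.
At Stage 2 the authority must meet clear and convincing evidence (weight is at least 69): on (c) the weight is 81 less the opposing 5 gives net 76, ≥ 69, so (c) meets the standard.
  The authority carries the last stage.
Every stage carried; the authority prevails.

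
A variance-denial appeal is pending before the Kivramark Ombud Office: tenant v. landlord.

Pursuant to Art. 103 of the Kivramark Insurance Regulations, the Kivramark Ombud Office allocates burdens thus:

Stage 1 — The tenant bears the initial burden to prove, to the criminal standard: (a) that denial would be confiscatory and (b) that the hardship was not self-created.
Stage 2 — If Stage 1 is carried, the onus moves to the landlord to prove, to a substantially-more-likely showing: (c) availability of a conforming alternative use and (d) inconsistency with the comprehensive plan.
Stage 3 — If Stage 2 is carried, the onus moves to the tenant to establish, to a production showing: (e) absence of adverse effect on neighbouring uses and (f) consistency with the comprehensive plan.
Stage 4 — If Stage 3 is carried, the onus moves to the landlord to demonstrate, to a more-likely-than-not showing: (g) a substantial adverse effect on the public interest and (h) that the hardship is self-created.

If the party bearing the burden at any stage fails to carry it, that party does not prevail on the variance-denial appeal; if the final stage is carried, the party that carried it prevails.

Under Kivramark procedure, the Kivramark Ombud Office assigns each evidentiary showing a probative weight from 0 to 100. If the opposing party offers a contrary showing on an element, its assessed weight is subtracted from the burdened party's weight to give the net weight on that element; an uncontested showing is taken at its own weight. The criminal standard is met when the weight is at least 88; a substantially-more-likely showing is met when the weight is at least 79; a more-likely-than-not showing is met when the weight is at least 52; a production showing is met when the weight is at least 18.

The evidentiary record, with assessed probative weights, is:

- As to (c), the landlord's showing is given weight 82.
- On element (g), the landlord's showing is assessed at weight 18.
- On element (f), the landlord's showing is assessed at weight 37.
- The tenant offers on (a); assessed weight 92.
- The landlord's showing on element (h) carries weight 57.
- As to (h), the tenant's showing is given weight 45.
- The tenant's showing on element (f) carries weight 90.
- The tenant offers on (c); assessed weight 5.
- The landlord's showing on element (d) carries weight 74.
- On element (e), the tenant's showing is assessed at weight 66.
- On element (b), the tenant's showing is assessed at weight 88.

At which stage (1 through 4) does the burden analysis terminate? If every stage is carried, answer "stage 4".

Stage 1 — burden on tenant; standard: the criminal standard (weight is at least 88).
    (a): 92 ≥ 88 [met]
    (b): 88 ≥ 88 [met]
  Stage 1 is satisfied; the onus moves to the landlord.
Stage 2 — burden on landlord; standard: a substantially-more-likely showing (weight is at least 79).
    (c): 82 − 5 = 77 < 79 [not met]
    (d): 74 < 79 [not met]
  Not every element is met, so the landlord fails to carry Stage 2.
The analysis ends at Stage 2; the tenant prevails.

stage 2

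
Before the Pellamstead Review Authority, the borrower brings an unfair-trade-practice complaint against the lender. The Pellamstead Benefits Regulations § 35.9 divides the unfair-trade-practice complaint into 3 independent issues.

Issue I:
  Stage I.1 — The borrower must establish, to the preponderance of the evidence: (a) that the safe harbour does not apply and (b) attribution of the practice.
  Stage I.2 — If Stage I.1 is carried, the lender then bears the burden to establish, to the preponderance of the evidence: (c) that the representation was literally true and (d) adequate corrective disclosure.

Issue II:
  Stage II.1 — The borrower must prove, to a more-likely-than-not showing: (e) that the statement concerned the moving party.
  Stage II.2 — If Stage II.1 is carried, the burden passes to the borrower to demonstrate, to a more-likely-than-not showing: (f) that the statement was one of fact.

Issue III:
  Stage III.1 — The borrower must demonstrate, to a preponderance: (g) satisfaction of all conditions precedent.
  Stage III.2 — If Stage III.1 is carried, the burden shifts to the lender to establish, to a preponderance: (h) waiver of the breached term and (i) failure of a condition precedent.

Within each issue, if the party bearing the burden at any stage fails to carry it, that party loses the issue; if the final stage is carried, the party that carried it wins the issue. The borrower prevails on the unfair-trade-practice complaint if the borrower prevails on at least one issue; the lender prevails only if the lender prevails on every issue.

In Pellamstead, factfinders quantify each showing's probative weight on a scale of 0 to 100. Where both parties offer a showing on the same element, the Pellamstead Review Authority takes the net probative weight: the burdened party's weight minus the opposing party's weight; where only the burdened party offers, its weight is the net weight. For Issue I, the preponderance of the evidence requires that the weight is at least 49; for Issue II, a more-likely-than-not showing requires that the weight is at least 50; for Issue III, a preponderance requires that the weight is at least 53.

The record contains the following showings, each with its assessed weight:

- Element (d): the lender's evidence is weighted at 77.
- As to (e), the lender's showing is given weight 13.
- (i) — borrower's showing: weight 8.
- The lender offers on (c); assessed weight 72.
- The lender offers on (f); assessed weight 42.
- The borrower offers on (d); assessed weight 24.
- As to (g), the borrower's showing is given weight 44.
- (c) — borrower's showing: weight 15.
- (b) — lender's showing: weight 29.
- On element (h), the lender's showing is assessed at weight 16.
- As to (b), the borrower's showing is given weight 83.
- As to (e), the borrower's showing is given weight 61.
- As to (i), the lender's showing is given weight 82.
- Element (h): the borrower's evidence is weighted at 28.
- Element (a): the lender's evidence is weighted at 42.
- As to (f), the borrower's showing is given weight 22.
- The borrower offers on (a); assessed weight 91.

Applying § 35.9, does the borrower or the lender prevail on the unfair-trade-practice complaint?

lender

— Issue I —
Stage I.1 (borrower, the preponderance of the evidence, weight is at least 49): (a) net 91−42=49 ≥ 49 — meets; (b) net 83−29=54 ≥ 49 — meets.
  All elements met. The burden passes to the lender.
Stage I.2 (lender, the preponderance of the evidence, weight is at least 49): (c) net 72−15=57 ≥ 49 — meets; (d) net 77−24=53 ≥ 49 — meets.
  All elements met at the final stage.
With every stage satisfied, the lender prevails on this issue.
— Issue II —
At Stage II.1 the borrower must meet a more-likely-than-not showing (weight is at least 50): on (e) the weight is 61 less the opposing 13 gives net 48, < 50, so (e) does not meet the standard.
  Stage II.1 not carried; the borrower fails its burden.
The analysis ends at Stage II.1; the lender prevails on this issue.
— Issue III —
At Stage III.1 the borrower must meet a preponderance (weight is at least 53): on (g) the weight is 44, which does not reach 53, so (g) does not meet the standard.
  Stage III.1 not carried; the borrower fails its burden.
So the lender prevails on this issue.
Per-issue: Issue I → lender; Issue II → lender; Issue III → lender. The borrower must prevail on at least one issue; overall, the lender prevails.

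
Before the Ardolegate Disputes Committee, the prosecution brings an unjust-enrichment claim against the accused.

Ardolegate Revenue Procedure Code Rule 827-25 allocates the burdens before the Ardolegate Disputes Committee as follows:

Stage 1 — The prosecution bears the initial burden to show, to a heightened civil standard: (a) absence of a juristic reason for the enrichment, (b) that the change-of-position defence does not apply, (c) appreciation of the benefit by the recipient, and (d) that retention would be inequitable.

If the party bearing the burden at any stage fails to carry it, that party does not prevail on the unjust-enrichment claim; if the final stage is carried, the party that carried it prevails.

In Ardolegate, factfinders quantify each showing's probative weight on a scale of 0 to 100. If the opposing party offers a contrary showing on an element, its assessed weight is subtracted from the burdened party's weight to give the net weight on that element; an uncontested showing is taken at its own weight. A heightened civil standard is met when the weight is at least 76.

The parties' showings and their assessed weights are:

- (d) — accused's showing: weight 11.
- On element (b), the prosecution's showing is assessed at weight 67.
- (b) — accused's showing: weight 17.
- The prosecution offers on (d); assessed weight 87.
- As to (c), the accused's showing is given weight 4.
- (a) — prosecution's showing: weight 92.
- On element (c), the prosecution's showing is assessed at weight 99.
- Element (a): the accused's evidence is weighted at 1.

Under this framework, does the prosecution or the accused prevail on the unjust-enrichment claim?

Stage 1 (prosecution, a heightened civil standard, weight is at least 76): (a) net 92−1=91 ≥ 76 — meets; (b) net 67−17=50 < 76 — fails; (c) net 99−4=95 ≥ 76 — meets; (d) net 87−11=76 ≥ 76 — meets.
  The prosecution does not carry Stage 1.
The accused prevails.

accused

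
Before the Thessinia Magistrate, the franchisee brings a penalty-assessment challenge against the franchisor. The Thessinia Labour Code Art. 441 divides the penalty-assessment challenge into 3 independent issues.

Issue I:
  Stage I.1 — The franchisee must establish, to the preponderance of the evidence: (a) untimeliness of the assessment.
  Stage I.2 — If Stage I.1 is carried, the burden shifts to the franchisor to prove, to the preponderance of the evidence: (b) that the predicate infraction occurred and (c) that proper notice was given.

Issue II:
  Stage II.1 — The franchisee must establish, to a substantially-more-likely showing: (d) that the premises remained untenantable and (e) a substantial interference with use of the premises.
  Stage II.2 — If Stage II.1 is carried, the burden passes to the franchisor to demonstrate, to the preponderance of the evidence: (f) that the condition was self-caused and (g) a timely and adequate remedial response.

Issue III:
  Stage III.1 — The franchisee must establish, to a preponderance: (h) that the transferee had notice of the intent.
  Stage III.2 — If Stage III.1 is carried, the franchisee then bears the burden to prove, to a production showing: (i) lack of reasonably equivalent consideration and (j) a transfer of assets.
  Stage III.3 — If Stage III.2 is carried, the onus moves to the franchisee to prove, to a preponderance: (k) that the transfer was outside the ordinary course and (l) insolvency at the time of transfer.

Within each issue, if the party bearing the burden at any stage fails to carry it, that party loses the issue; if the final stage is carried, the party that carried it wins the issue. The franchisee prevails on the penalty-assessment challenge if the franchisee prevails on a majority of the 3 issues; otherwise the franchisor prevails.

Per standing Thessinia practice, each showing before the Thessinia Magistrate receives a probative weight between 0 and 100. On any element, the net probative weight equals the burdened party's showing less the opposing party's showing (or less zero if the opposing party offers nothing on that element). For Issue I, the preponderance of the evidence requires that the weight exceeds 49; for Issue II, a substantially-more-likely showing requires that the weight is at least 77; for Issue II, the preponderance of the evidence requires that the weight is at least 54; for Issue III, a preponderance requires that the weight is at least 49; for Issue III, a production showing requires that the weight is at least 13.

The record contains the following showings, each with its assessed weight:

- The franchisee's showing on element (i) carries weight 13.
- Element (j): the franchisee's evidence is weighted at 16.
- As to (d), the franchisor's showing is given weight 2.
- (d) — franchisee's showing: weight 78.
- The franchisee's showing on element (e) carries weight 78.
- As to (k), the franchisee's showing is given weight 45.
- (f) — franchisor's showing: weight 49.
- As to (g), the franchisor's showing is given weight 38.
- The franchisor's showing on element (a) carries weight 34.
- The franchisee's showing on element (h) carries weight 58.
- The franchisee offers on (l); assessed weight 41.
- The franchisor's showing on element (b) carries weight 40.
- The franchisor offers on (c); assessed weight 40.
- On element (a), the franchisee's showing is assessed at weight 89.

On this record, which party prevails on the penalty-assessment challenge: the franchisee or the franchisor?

franchisor

— Issue I —
Stage I.1 (franchisee, the preponderance of the evidence, weight exceeds 49): (a) net 89−34=55 > 49 — meets.
  Stage I.1 carried; the burden shifts to the franchisor.
Stage I.2 (franchisor, the preponderance of the evidence, weight exceeds 49): (b) 40 ≤ 49 — fails; (c) 40 ≤ 49 — fails.
  Stage I.2 not carried; the franchisor fails its burden.
The franchisee prevails on this issue.
— Issue II —
Stage II.1 (franchisee, a substantially-more-likely showing, weight is at least 77): (d) net 78−2=76 < 77 — fails; (e) 78 ≥ 77 — meets.
  Not every element is met, so the franchisee fails to carry Stage II.1.
The franchisor prevails on this issue.
— Issue III —
Stage III.1 — burden on franchisee; standard: a preponderance (weight is at least 49).
    (h): 58 ≥ 49 [met]
  All elements met. The franchisee retains the burden for Stage III.2.
Stage III.2 — burden on franchisee; standard: a production showing (weight is at least 13).
    (i): 13 ≥ 13 [met]
    (j): 16 ≥ 13 [met]
  All elements met. The franchisee retains the burden for Stage III.3.
Stage III.3 — burden on franchisee; standard: a preponderance (weight is at least 49).
    (k): 45 < 49 [not met]
    (l): 41 < 49 [not met]
  The franchisee does not carry Stage III.3.
So the franchisor prevails on this issue.
Per-issue: Issue I → franchisee; Issue II → franchisor; Issue III → franchisor. The franchisee must prevail on a majority of issues; overall, the franchisor prevails.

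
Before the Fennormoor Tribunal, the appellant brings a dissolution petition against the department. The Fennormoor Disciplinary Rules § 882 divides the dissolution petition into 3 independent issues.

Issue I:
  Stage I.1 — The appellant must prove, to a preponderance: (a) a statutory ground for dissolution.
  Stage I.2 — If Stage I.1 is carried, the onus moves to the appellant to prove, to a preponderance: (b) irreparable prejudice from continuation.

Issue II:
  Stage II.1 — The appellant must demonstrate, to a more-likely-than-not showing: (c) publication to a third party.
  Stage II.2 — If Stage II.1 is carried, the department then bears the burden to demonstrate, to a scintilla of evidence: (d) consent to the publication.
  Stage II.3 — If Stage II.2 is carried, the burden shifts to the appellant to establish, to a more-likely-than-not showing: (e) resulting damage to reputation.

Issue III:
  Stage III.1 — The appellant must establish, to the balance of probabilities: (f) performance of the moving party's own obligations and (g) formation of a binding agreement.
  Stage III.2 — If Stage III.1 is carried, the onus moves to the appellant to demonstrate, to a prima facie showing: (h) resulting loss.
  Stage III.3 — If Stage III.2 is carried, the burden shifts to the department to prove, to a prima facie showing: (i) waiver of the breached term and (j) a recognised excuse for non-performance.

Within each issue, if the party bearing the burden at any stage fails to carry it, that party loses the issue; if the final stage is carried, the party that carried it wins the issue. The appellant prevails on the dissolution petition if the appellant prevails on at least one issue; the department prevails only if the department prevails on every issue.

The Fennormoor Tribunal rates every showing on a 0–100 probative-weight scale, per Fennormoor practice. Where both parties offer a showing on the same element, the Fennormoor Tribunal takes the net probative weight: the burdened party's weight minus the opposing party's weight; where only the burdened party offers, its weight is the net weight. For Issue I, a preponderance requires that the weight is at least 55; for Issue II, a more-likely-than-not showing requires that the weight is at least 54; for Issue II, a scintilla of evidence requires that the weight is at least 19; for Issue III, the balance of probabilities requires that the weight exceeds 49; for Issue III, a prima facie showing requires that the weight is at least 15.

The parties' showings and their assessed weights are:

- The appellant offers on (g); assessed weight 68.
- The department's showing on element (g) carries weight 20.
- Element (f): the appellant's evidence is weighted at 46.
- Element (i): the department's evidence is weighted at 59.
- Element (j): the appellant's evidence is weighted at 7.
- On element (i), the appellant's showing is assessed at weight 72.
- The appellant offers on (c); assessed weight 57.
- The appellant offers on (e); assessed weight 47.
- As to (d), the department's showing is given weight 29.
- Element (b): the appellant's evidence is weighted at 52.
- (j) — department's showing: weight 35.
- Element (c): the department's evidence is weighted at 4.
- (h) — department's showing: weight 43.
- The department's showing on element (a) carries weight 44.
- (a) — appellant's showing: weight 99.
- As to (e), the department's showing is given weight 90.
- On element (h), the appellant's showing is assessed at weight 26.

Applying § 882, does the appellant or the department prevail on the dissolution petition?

department

— Issue I —
Stage I.1 — burden on appellant; standard: a preponderance (weight is at least 55).
    (a): 99 − 44 = 55 ≥ 55 [met]
  All elements met. The appellant retains the burden for Stage I.2.
Stage I.2 — burden on appellant; standard: a preponderance (weight is at least 55).
    (b): 52 < 55 [not met]
  The appellant does not carry Stage I.2.
So the department prevails on this issue.
— Issue II —
Stage II.1 (appellant, a more-likely-than-not showing, weight is at least 54): (c) net 57−4=53 < 54 — fails.
  Not every element is met, so the appellant fails to carry Stage II.1.
So the department prevails on this issue.
— Issue III —
Stage III.1 (appellant, the balance of probabilities, weight exceeds 49): (f) 46 ≤ 49 — fails; (g) net 68−20=48 ≤ 49 — fails.
  The appellant does not carry Stage III.1.
So the department prevails on this issue.
Per-issue: Issue I → department; Issue II → department; Issue III → department. The appellant must prevail on at least one issue; overall, the department prevails.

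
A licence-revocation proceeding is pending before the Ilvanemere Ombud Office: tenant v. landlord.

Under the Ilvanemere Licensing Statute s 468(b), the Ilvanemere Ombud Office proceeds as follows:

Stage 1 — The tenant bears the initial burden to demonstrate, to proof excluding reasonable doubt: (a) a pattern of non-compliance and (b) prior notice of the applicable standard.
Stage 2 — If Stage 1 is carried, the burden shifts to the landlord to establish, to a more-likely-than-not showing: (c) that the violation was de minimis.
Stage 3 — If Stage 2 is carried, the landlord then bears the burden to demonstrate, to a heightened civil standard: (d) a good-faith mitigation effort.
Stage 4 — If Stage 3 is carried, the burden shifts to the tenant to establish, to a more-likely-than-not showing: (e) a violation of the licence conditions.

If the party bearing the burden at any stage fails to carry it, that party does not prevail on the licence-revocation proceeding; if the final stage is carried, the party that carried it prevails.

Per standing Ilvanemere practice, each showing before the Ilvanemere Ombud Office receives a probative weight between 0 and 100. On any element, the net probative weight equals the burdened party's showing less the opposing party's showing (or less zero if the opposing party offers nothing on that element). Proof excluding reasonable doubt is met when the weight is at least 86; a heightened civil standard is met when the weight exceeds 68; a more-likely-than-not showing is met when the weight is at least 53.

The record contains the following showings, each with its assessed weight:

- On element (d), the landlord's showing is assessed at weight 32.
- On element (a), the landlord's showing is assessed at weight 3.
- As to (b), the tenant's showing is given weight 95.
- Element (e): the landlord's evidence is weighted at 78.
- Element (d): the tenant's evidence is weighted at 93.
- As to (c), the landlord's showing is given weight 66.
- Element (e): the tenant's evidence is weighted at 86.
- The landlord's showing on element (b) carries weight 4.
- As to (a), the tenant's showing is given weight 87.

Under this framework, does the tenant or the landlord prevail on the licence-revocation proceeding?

Stage 1 — burden on tenant; standard: proof excluding reasonable doubt (weight is at least 86).
    (a): 87 − 3 = 84 < 86 [not met]
    (b): 95 − 4 = 91 ≥ 86 [met]
  Stage 1 not carried; the tenant fails its burden.
The landlord prevails.

landlord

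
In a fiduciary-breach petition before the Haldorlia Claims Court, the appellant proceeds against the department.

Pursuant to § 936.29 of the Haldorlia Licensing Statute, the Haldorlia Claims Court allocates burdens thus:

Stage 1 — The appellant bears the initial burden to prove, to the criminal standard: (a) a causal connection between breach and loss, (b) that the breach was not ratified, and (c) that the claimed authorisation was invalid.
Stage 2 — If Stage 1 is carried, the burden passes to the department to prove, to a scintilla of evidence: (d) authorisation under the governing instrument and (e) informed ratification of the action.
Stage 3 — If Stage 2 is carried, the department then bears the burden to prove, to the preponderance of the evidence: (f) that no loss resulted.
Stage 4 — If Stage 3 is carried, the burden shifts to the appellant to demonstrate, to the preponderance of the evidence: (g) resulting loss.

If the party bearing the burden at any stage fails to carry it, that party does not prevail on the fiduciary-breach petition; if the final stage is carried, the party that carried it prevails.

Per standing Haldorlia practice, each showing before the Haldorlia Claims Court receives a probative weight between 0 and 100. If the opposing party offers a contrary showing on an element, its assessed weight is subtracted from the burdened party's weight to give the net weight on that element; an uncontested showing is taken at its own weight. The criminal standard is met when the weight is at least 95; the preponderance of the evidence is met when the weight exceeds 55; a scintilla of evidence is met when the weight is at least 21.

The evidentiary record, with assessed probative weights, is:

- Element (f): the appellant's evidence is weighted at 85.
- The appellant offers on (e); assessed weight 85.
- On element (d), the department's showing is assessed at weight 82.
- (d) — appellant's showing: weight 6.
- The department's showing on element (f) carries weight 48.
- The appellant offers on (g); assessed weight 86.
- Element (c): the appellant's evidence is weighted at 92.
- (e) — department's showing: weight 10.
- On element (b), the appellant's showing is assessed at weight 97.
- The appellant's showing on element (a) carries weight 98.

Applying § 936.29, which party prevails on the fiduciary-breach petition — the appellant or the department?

department

Stage 1 (appellant, the criminal standard, weight is at least 95): (a) 98 ≥ 95 — meets; (b) 97 ≥ 95 — meets; (c) 92 < 95 — fails.
  Not every element is met, so the appellant fails to carry Stage 1.
So the department prevails.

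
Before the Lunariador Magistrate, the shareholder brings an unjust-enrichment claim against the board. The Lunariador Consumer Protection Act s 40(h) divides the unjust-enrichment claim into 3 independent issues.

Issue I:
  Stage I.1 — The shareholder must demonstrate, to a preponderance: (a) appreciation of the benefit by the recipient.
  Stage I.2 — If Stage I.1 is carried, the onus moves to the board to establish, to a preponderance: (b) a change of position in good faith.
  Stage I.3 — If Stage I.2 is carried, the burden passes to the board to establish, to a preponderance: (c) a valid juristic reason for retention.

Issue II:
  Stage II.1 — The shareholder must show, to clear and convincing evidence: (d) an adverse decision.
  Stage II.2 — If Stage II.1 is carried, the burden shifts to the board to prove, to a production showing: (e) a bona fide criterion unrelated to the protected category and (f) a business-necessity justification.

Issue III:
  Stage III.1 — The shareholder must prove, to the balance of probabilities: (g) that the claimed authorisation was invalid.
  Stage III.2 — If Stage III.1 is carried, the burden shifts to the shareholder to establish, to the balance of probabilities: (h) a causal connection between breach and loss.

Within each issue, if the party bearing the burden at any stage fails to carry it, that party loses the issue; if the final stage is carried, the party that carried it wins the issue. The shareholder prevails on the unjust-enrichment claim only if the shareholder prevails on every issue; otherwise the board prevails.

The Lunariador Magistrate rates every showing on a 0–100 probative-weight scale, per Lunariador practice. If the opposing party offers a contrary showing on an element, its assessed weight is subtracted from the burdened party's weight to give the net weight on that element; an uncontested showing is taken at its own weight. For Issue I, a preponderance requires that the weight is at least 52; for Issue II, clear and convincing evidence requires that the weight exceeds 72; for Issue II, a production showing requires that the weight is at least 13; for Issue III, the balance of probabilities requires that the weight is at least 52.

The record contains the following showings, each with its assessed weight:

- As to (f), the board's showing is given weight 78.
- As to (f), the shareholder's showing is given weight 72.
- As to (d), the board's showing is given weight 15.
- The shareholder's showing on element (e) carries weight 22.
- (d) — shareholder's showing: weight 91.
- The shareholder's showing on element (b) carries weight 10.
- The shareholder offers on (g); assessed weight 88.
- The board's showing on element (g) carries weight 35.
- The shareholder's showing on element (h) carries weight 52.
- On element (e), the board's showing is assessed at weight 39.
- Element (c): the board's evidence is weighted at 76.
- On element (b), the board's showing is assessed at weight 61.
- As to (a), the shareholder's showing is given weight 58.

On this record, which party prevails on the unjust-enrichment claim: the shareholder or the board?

— Issue I —
Stage I.1 (shareholder, a preponderance, weight is at least 52): (a) 58 ≥ 52 — meets.
  The shareholder carries Stage I.1; the board now bears the burden.
Stage I.2 (board, a preponderance, weight is at least 52): (b) net 61−10=51 < 52 — fails.
  The board does not carry Stage I.2.
So the shareholder prevails on this issue.
— Issue II —
Stage II.1 (shareholder, clear and convincing evidence, weight exceeds 72): (d) net 91−15=76 > 72 — meets.
  Stage II.1 is satisfied; the onus moves to the board.
Stage II.2 (board, a production showing, weight is at least 13): (e) net 39−22=17 ≥ 13 — meets; (f) net 78−72=6 < 13 — fails.
  Not every element is met, so the board fails to carry Stage II.2.
So the shareholder prevails on this issue.
— Issue III —
At Stage III.1 the shareholder must meet the balance of probabilities (weight is at least 52): on (g) the weight is 88 less the opposing 35 gives net 53, ≥ 52, so (g) meets the standard.
  All elements met. The shareholder retains the burden for Stage III.2.
At Stage III.2 the shareholder must meet the balance of probabilities (weight is at least 52): on (h) the weight is 52, ≥ 52, so (h) meets the standard.
  The shareholder carries the last stage.
With every stage satisfied, the shareholder prevails on this issue.
Per-issue: Issue I → shareholder; Issue II → shareholder; Issue III → shareholder. The shareholder must prevail on every issue; overall, the shareholder prevails.

shareholder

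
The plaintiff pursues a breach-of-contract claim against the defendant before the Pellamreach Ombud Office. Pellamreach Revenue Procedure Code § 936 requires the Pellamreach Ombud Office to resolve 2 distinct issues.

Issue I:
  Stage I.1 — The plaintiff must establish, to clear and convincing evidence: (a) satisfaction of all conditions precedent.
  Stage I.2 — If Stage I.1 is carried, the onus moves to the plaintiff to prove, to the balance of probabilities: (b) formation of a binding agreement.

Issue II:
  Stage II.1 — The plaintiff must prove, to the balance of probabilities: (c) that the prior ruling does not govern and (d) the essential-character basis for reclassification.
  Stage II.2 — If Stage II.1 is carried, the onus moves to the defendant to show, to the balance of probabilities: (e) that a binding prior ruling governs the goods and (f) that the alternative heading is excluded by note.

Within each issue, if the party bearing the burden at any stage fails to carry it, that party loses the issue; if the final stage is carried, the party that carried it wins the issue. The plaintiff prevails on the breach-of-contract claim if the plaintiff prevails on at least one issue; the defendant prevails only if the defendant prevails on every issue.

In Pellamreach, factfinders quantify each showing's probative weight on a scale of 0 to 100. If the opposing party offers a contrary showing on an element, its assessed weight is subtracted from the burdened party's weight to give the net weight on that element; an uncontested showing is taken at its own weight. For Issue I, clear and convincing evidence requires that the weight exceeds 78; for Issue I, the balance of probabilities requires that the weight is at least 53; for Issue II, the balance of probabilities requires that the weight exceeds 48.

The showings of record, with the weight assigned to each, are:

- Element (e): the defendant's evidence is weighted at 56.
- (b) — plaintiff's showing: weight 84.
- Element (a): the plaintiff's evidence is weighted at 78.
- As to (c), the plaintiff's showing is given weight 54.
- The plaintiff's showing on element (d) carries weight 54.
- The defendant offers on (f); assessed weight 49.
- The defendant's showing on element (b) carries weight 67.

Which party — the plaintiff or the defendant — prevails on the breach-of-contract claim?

defendant

— Issue I —
At Stage I.1 the plaintiff must meet clear and convincing evidence (weight exceeds 78): on (a) the weight is 78, which does not exceed 78, so (a) does not meet the standard.
  The plaintiff does not carry Stage I.1.
So the defendant prevails on this issue.
— Issue II —
At Stage II.1 the plaintiff must meet the balance of probabilities (weight exceeds 48): on (c) the weight is 54, which does exceed 48, so (c) meets the standard; on (d) the weight is 54, which does exceed 48, so (d) meets the standard.
  Stage II.1 is satisfied; the onus moves to the defendant.
At Stage II.2 the defendant must meet the balance of probabilities (weight exceeds 48): on (e) the weight is 56, which does exceed 48, so (e) meets the standard; on (f) the weight is 49, which does exceed 48, so (f) meets the standard.
  Stage II.2 carried; the final stage is satisfied.
All stages carried — the defendant prevails on this issue.
Per-issue: Issue I → defendant; Issue II → defendant. The plaintiff must prevail on at least one issue; overall, the defendant prevails.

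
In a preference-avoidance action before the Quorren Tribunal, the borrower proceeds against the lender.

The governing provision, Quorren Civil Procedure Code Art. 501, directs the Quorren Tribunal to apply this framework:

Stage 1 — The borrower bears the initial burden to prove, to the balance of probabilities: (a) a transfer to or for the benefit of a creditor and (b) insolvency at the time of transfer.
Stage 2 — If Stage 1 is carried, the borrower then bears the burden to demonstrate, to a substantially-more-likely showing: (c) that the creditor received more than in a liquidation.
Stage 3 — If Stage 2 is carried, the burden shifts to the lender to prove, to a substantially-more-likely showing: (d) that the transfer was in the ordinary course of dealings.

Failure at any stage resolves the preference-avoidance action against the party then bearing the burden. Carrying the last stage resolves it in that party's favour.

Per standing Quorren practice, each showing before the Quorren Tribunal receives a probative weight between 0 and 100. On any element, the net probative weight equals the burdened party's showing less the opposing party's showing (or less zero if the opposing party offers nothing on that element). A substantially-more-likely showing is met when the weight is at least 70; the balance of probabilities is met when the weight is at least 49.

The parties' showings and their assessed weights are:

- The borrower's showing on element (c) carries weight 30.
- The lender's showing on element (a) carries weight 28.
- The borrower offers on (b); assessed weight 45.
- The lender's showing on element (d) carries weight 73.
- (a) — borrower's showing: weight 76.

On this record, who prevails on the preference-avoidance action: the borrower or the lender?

At Stage 1 the borrower must meet the balance of probabilities (weight is at least 49): on (a) the weight is 76 less the opposing 28 gives net 48, which does not reach 49, so (a) does not meet the standard; on (b) the weight is 45, < 49, so (b) does not meet the standard.
  Stage 1 not carried; the borrower fails its burden.
The analysis ends at Stage 1; the lender prevails.

lender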